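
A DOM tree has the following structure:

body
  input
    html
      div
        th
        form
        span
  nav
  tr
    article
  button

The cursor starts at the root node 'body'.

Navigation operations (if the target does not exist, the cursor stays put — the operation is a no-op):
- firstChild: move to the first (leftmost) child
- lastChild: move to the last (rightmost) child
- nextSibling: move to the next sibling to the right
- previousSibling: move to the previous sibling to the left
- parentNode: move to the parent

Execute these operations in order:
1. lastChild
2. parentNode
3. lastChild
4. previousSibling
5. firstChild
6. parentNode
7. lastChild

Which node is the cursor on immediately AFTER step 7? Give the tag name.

After 1 (lastChild): button
After 2 (parentNode): body
After 3 (lastChild): button
After 4 (previousSibling): tr
After 5 (firstChild): article
After 6 (parentNode): tr
After 7 (lastChild): article

Answer: article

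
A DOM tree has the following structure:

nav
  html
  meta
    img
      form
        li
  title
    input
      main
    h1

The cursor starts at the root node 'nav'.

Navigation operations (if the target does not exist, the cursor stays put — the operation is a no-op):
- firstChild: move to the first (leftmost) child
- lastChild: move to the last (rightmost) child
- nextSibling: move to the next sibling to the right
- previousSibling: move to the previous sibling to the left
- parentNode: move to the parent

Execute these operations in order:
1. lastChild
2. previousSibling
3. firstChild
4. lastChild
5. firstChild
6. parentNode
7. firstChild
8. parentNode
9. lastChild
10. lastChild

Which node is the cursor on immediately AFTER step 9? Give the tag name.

Answer: li

Derivation:
After 1 (lastChild): title
After 2 (previousSibling): meta
After 3 (firstChild): img
After 4 (lastChild): form
After 5 (firstChild): li
After 6 (parentNode): form
After 7 (firstChild): li
After 8 (parentNode): form
After 9 (lastChild): li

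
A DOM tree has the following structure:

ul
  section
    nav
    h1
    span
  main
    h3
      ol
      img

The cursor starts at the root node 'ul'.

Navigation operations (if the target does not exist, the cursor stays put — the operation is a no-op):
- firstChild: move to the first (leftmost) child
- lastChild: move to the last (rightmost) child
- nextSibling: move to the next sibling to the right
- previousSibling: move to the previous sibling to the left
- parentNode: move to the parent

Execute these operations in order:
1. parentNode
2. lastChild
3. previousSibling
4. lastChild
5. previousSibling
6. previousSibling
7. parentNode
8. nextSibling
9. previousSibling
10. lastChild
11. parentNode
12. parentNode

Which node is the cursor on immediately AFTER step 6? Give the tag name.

After 1 (parentNode): ul (no-op, stayed)
After 2 (lastChild): main
After 3 (previousSibling): section
After 4 (lastChild): span
After 5 (previousSibling): h1
After 6 (previousSibling): nav

Answer: nav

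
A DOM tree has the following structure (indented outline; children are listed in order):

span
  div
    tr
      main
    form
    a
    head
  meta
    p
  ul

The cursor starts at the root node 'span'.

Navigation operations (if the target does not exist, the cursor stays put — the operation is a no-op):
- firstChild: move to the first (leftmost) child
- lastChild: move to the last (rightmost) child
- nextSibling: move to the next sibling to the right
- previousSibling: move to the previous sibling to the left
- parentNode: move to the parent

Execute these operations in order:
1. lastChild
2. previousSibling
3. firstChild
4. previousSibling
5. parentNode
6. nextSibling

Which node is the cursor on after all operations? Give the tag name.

Answer: ul

Derivation:
After 1 (lastChild): ul
After 2 (previousSibling): meta
After 3 (firstChild): p
After 4 (previousSibling): p (no-op, stayed)
After 5 (parentNode): meta
After 6 (nextSibling): ul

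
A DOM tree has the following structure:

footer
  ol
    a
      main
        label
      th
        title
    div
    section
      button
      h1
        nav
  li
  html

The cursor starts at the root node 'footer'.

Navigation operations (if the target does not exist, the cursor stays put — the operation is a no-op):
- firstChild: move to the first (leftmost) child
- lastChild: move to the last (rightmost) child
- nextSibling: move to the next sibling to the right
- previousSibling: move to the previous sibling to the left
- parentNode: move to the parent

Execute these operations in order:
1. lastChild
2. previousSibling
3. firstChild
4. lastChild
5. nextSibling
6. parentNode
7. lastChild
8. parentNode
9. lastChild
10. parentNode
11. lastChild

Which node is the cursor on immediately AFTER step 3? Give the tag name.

Answer: li

Derivation:
After 1 (lastChild): html
After 2 (previousSibling): li
After 3 (firstChild): li (no-op, stayed)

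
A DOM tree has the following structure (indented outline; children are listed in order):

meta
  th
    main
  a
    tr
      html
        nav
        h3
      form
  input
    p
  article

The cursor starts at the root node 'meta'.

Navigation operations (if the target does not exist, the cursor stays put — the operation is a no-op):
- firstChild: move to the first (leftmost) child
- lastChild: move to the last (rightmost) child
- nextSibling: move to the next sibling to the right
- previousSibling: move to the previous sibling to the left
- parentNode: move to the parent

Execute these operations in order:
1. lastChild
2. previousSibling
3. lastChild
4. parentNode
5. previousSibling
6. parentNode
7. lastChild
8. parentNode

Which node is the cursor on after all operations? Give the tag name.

After 1 (lastChild): article
After 2 (previousSibling): input
After 3 (lastChild): p
After 4 (parentNode): input
After 5 (previousSibling): a
After 6 (parentNode): meta
After 7 (lastChild): article
After 8 (parentNode): meta

Answer: meta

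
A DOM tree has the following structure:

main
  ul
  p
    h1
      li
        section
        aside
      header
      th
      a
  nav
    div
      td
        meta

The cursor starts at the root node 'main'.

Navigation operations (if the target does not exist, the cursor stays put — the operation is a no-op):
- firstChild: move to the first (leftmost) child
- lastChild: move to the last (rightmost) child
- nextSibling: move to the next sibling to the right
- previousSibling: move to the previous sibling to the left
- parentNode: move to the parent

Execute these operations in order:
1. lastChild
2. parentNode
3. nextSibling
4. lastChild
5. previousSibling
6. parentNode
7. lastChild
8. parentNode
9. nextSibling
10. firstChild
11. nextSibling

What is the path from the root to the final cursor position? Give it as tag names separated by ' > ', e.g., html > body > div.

After 1 (lastChild): nav
After 2 (parentNode): main
After 3 (nextSibling): main (no-op, stayed)
After 4 (lastChild): nav
After 5 (previousSibling): p
After 6 (parentNode): main
After 7 (lastChild): nav
After 8 (parentNode): main
After 9 (nextSibling): main (no-op, stayed)
After 10 (firstChild): ul
After 11 (nextSibling): p

Answer: main > p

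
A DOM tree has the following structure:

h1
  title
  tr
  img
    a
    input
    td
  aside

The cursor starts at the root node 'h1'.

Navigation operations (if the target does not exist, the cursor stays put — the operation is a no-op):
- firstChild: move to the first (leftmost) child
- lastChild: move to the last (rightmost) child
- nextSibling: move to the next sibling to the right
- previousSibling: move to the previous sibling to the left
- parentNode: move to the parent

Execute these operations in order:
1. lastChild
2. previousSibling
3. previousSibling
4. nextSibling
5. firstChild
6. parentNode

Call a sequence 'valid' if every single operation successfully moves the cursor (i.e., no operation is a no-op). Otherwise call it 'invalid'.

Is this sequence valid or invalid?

After 1 (lastChild): aside
After 2 (previousSibling): img
After 3 (previousSibling): tr
After 4 (nextSibling): img
After 5 (firstChild): a
After 6 (parentNode): img

Answer: valid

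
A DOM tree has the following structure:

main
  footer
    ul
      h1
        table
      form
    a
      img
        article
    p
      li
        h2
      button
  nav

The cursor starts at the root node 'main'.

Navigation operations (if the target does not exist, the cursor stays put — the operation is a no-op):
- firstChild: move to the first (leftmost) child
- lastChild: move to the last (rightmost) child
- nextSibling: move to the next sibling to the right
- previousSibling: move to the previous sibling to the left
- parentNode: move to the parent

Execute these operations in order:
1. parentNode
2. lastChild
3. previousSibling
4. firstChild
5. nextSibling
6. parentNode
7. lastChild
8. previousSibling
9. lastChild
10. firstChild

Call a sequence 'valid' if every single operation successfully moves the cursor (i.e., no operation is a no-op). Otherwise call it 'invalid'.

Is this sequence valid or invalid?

After 1 (parentNode): main (no-op, stayed)
After 2 (lastChild): nav
After 3 (previousSibling): footer
After 4 (firstChild): ul
After 5 (nextSibling): a
After 6 (parentNode): footer
After 7 (lastChild): p
After 8 (previousSibling): a
After 9 (lastChild): img
After 10 (firstChild): article

Answer: invalid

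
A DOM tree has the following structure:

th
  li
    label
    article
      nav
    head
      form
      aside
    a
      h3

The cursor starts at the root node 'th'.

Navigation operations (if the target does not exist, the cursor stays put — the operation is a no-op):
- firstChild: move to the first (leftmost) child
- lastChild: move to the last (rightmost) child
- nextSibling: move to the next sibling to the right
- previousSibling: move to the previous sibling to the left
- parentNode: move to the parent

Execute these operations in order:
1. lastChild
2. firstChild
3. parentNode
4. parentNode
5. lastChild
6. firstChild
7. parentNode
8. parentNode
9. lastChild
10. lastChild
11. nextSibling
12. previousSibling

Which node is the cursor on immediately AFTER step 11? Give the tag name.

After 1 (lastChild): li
After 2 (firstChild): label
After 3 (parentNode): li
After 4 (parentNode): th
After 5 (lastChild): li
After 6 (firstChild): label
After 7 (parentNode): li
After 8 (parentNode): th
After 9 (lastChild): li
After 10 (lastChild): a
After 11 (nextSibling): a (no-op, stayed)

Answer: a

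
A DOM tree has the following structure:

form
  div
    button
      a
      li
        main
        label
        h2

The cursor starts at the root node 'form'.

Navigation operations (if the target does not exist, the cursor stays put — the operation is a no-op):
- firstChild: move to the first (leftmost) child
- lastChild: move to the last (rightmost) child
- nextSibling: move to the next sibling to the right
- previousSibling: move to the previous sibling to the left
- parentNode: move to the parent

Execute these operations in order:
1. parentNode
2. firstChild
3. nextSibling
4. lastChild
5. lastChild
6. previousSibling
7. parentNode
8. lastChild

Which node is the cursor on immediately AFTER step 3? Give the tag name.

Answer: div

Derivation:
After 1 (parentNode): form (no-op, stayed)
After 2 (firstChild): div
After 3 (nextSibling): div (no-op, stayed)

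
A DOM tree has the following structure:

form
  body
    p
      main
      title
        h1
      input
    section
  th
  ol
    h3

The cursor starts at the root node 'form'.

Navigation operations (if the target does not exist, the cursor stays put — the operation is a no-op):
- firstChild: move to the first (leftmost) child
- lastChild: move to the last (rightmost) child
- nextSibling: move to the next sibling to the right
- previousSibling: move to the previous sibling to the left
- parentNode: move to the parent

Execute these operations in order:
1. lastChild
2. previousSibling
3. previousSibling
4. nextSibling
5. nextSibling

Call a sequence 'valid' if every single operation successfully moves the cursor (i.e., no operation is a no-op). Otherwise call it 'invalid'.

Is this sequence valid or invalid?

Answer: valid

Derivation:
After 1 (lastChild): ol
After 2 (previousSibling): th
After 3 (previousSibling): body
After 4 (nextSibling): th
After 5 (nextSibling): ol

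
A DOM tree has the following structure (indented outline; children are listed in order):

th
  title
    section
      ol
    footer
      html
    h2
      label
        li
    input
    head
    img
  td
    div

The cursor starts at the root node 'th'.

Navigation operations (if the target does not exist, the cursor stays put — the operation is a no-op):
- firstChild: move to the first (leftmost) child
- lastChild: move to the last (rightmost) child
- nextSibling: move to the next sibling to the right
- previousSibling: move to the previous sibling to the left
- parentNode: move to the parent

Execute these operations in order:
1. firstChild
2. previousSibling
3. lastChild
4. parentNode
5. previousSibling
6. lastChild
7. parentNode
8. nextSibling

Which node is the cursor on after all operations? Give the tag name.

Answer: td

Derivation:
After 1 (firstChild): title
After 2 (previousSibling): title (no-op, stayed)
After 3 (lastChild): img
After 4 (parentNode): title
After 5 (previousSibling): title (no-op, stayed)
After 6 (lastChild): img
After 7 (parentNode): title
After 8 (nextSibling): td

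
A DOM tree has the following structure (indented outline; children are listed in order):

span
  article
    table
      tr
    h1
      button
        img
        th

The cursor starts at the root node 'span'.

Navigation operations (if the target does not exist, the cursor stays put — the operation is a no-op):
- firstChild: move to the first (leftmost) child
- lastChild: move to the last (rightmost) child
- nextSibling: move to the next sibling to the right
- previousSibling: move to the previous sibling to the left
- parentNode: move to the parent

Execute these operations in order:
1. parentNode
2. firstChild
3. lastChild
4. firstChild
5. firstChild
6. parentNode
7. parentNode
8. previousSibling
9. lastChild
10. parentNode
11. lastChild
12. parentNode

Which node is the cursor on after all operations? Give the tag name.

After 1 (parentNode): span (no-op, stayed)
After 2 (firstChild): article
After 3 (lastChild): h1
After 4 (firstChild): button
After 5 (firstChild): img
After 6 (parentNode): button
After 7 (parentNode): h1
After 8 (previousSibling): table
After 9 (lastChild): tr
After 10 (parentNode): table
After 11 (lastChild): tr
After 12 (parentNode): table

Answer: table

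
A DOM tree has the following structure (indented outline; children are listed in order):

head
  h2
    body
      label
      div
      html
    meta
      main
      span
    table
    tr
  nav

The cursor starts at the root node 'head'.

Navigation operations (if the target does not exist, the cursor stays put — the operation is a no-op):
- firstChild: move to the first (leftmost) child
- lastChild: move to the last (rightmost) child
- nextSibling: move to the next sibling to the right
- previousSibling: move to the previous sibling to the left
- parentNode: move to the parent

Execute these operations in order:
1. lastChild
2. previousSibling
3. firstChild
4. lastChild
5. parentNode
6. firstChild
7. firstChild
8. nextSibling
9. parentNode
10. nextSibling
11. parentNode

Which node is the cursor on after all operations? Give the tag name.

After 1 (lastChild): nav
After 2 (previousSibling): h2
After 3 (firstChild): body
After 4 (lastChild): html
After 5 (parentNode): body
After 6 (firstChild): label
After 7 (firstChild): label (no-op, stayed)
After 8 (nextSibling): div
After 9 (parentNode): body
After 10 (nextSibling): meta
After 11 (parentNode): h2

Answer: h2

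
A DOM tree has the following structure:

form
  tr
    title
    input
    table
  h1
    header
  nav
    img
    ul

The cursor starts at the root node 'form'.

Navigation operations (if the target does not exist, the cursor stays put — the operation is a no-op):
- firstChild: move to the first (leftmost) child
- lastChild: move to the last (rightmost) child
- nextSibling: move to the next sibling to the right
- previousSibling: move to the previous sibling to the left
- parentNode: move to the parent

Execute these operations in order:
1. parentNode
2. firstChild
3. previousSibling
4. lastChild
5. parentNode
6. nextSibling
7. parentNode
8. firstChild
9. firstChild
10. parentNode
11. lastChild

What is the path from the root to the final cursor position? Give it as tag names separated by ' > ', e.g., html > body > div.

Answer: form > tr > table

Derivation:
After 1 (parentNode): form (no-op, stayed)
After 2 (firstChild): tr
After 3 (previousSibling): tr (no-op, stayed)
After 4 (lastChild): table
After 5 (parentNode): tr
After 6 (nextSibling): h1
After 7 (parentNode): form
After 8 (firstChild): tr
After 9 (firstChild): title
After 10 (parentNode): tr
After 11 (lastChild): table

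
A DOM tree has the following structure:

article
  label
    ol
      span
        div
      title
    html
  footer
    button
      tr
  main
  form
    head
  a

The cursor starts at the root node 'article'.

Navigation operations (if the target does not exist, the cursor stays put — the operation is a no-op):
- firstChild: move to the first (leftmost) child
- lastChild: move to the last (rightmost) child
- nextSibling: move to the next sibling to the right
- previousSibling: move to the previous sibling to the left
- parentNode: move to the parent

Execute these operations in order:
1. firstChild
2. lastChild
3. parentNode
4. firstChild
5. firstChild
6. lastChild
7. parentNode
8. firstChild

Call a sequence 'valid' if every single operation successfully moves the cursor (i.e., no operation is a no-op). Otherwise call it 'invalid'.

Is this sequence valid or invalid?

After 1 (firstChild): label
After 2 (lastChild): html
After 3 (parentNode): label
After 4 (firstChild): ol
After 5 (firstChild): span
After 6 (lastChild): div
After 7 (parentNode): span
After 8 (firstChild): div

Answer: valid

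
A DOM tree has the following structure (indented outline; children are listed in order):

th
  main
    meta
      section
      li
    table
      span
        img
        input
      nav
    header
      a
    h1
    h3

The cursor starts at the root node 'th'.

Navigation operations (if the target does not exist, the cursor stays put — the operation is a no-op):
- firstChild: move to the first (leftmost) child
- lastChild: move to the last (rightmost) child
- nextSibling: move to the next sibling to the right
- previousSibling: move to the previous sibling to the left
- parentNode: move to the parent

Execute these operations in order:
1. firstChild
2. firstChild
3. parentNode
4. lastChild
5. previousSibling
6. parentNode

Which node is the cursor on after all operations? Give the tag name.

Answer: main

Derivation:
After 1 (firstChild): main
After 2 (firstChild): meta
After 3 (parentNode): main
After 4 (lastChild): h3
After 5 (previousSibling): h1
After 6 (parentNode): main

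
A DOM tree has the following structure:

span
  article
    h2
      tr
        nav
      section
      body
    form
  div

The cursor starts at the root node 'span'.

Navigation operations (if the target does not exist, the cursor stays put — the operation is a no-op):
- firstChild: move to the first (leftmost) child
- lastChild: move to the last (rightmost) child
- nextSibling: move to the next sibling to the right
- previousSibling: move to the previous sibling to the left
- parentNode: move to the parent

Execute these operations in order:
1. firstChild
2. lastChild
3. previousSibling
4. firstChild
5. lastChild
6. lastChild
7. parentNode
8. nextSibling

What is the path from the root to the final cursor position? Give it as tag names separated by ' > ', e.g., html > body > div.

After 1 (firstChild): article
After 2 (lastChild): form
After 3 (previousSibling): h2
After 4 (firstChild): tr
After 5 (lastChild): nav
After 6 (lastChild): nav (no-op, stayed)
After 7 (parentNode): tr
After 8 (nextSibling): section

Answer: span > article > h2 > section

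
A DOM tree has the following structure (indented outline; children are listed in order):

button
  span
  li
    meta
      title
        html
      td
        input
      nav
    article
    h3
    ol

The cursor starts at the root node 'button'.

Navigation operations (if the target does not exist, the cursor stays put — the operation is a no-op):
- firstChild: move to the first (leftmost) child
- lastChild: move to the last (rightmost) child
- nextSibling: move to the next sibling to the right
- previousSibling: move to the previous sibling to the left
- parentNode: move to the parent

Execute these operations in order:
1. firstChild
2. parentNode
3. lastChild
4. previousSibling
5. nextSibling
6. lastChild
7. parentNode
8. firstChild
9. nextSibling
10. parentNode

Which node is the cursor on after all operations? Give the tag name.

Answer: li

Derivation:
After 1 (firstChild): span
After 2 (parentNode): button
After 3 (lastChild): li
After 4 (previousSibling): span
After 5 (nextSibling): li
After 6 (lastChild): ol
After 7 (parentNode): li
After 8 (firstChild): meta
After 9 (nextSibling): article
After 10 (parentNode): li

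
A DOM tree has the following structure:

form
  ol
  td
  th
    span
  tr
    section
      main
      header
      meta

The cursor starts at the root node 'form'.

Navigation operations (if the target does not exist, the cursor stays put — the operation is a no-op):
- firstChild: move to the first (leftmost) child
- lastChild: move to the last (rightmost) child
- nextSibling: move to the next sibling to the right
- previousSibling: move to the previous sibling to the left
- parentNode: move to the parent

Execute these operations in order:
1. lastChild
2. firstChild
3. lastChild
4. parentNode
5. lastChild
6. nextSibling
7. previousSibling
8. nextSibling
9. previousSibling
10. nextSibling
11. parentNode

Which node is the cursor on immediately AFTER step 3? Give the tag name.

After 1 (lastChild): tr
After 2 (firstChild): section
After 3 (lastChild): meta

Answer: meta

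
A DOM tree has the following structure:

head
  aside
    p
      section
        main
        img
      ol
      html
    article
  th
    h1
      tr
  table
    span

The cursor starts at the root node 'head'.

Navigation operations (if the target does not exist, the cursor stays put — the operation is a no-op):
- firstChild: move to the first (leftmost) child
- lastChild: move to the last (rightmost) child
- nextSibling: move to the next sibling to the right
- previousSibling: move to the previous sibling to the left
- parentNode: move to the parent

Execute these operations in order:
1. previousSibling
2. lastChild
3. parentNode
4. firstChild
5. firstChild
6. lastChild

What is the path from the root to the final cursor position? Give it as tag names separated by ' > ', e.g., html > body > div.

After 1 (previousSibling): head (no-op, stayed)
After 2 (lastChild): table
After 3 (parentNode): head
After 4 (firstChild): aside
After 5 (firstChild): p
After 6 (lastChild): html

Answer: head > aside > p > html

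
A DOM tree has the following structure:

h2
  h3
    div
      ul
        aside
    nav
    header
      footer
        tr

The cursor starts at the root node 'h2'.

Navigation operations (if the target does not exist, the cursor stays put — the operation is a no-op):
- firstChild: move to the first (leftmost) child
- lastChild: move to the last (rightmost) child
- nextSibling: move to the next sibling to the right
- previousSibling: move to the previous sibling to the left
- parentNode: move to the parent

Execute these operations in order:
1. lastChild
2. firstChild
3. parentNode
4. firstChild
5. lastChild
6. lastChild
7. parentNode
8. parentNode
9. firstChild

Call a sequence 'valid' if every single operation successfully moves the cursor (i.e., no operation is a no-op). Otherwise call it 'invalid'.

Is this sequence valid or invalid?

Answer: valid

Derivation:
After 1 (lastChild): h3
After 2 (firstChild): div
After 3 (parentNode): h3
After 4 (firstChild): div
After 5 (lastChild): ul
After 6 (lastChild): aside
After 7 (parentNode): ul
After 8 (parentNode): div
After 9 (firstChild): ul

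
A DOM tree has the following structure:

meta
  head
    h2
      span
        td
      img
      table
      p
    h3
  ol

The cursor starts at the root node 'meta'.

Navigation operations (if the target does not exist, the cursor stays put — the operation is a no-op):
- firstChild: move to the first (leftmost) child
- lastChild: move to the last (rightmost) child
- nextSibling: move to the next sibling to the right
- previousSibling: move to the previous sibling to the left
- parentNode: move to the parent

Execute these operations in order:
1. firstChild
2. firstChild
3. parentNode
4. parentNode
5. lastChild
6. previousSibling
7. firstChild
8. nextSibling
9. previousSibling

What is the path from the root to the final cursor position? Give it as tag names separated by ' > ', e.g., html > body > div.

Answer: meta > head > h2

Derivation:
After 1 (firstChild): head
After 2 (firstChild): h2
After 3 (parentNode): head
After 4 (parentNode): meta
After 5 (lastChild): ol
After 6 (previousSibling): head
After 7 (firstChild): h2
After 8 (nextSibling): h3
After 9 (previousSibling): h2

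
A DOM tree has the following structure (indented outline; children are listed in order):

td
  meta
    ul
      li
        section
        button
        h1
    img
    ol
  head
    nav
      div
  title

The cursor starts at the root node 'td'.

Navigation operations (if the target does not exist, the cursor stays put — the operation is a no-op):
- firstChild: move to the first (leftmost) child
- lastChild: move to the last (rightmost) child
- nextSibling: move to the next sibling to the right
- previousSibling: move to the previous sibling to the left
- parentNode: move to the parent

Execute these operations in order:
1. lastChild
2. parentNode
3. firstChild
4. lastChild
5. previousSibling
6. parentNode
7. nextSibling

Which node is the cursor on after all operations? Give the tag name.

After 1 (lastChild): title
After 2 (parentNode): td
After 3 (firstChild): meta
After 4 (lastChild): ol
After 5 (previousSibling): img
After 6 (parentNode): meta
After 7 (nextSibling): head

Answer: head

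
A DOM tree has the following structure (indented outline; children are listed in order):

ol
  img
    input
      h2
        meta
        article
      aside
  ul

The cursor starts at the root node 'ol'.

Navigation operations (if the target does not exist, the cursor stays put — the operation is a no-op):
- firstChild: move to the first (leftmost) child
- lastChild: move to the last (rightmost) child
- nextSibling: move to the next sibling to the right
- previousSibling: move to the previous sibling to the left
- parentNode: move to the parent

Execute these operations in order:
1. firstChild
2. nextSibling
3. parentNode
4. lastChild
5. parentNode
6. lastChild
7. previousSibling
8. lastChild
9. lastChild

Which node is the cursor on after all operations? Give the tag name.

Answer: aside

Derivation:
After 1 (firstChild): img
After 2 (nextSibling): ul
After 3 (parentNode): ol
After 4 (lastChild): ul
After 5 (parentNode): ol
After 6 (lastChild): ul
After 7 (previousSibling): img
After 8 (lastChild): input
After 9 (lastChild): aside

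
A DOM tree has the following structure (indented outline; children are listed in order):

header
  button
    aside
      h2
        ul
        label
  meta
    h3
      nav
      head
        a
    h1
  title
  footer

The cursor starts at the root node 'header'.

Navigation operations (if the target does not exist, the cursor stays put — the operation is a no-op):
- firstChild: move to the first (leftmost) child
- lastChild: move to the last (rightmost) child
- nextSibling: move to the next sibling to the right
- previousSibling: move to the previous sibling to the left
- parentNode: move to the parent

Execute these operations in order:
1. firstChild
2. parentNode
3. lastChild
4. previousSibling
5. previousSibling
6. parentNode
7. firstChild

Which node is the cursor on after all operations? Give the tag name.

After 1 (firstChild): button
After 2 (parentNode): header
After 3 (lastChild): footer
After 4 (previousSibling): title
After 5 (previousSibling): meta
After 6 (parentNode): header
After 7 (firstChild): button

Answer: button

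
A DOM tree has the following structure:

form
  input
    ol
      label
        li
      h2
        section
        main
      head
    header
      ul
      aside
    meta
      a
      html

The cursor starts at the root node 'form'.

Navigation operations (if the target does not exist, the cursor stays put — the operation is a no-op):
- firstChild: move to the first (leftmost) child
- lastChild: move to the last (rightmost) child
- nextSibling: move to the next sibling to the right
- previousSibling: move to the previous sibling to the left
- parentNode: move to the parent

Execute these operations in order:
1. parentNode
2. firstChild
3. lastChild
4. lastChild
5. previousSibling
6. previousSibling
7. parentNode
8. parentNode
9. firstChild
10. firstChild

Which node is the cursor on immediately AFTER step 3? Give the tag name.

After 1 (parentNode): form (no-op, stayed)
After 2 (firstChild): input
After 3 (lastChild): meta

Answer: meta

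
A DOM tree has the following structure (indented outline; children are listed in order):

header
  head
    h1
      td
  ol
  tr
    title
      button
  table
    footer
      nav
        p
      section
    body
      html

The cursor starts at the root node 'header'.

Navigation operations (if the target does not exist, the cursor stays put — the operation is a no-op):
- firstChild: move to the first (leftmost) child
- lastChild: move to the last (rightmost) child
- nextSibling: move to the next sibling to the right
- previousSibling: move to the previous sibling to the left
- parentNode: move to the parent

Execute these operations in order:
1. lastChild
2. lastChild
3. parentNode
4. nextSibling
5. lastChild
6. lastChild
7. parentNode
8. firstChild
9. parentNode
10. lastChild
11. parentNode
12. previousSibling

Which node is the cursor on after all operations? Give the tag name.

After 1 (lastChild): table
After 2 (lastChild): body
After 3 (parentNode): table
After 4 (nextSibling): table (no-op, stayed)
After 5 (lastChild): body
After 6 (lastChild): html
After 7 (parentNode): body
After 8 (firstChild): html
After 9 (parentNode): body
After 10 (lastChild): html
After 11 (parentNode): body
After 12 (previousSibling): footer

Answer: footer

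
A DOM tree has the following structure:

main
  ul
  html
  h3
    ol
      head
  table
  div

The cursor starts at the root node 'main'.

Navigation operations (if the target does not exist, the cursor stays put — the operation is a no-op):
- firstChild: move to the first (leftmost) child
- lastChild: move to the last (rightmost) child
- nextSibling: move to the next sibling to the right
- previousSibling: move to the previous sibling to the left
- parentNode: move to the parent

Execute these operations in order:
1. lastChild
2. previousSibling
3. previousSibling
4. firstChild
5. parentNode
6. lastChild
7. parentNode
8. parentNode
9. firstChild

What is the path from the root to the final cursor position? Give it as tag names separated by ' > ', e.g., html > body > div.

After 1 (lastChild): div
After 2 (previousSibling): table
After 3 (previousSibling): h3
After 4 (firstChild): ol
After 5 (parentNode): h3
After 6 (lastChild): ol
After 7 (parentNode): h3
After 8 (parentNode): main
After 9 (firstChild): ul

Answer: main > ul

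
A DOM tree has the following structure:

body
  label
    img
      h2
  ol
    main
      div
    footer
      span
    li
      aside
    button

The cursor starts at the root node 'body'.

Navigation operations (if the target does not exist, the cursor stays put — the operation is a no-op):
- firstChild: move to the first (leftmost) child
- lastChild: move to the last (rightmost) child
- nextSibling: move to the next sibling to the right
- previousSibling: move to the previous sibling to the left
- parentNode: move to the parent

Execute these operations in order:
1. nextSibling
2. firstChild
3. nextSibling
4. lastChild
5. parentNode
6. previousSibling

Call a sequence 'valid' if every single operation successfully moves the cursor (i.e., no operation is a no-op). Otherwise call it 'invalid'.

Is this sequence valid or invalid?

Answer: invalid

Derivation:
After 1 (nextSibling): body (no-op, stayed)
After 2 (firstChild): label
After 3 (nextSibling): ol
After 4 (lastChild): button
After 5 (parentNode): ol
After 6 (previousSibling): label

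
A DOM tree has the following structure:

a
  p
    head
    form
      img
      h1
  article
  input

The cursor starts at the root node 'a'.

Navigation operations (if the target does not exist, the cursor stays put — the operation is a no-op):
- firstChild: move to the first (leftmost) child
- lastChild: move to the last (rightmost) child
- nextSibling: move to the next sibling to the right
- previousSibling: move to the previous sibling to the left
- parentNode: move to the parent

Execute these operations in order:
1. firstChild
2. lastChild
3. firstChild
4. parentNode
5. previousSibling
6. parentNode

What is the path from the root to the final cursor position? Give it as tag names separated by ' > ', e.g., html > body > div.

Answer: a > p

Derivation:
After 1 (firstChild): p
After 2 (lastChild): form
After 3 (firstChild): img
After 4 (parentNode): form
After 5 (previousSibling): head
After 6 (parentNode): p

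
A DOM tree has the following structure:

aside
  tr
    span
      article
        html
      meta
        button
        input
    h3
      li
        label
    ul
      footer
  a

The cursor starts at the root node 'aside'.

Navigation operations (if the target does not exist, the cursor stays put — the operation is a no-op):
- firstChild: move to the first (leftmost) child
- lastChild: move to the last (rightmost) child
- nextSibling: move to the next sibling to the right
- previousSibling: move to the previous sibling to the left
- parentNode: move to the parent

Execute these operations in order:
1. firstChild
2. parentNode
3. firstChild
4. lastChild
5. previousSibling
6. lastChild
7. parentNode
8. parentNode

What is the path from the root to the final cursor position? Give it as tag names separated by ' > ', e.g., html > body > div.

Answer: aside > tr

Derivation:
After 1 (firstChild): tr
After 2 (parentNode): aside
After 3 (firstChild): tr
After 4 (lastChild): ul
After 5 (previousSibling): h3
After 6 (lastChild): li
After 7 (parentNode): h3
After 8 (parentNode): tr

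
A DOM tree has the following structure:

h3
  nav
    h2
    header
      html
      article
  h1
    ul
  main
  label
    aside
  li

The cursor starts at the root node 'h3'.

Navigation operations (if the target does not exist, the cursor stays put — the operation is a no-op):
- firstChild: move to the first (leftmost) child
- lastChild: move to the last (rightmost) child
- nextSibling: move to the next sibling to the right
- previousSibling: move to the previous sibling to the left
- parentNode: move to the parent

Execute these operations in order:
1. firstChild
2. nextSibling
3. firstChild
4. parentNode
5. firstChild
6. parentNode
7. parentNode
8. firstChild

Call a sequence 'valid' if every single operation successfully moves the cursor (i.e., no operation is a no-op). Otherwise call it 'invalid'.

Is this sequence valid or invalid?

After 1 (firstChild): nav
After 2 (nextSibling): h1
After 3 (firstChild): ul
After 4 (parentNode): h1
After 5 (firstChild): ul
After 6 (parentNode): h1
After 7 (parentNode): h3
After 8 (firstChild): nav

Answer: valid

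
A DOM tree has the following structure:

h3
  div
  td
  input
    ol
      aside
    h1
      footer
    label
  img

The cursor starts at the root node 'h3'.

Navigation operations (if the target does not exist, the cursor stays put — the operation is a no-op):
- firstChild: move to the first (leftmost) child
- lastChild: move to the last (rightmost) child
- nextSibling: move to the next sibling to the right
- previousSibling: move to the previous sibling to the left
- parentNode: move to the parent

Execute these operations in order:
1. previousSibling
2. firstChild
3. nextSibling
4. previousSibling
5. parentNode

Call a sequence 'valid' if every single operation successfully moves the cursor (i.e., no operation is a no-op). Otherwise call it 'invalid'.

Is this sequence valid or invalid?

After 1 (previousSibling): h3 (no-op, stayed)
After 2 (firstChild): div
After 3 (nextSibling): td
After 4 (previousSibling): div
After 5 (parentNode): h3

Answer: invalid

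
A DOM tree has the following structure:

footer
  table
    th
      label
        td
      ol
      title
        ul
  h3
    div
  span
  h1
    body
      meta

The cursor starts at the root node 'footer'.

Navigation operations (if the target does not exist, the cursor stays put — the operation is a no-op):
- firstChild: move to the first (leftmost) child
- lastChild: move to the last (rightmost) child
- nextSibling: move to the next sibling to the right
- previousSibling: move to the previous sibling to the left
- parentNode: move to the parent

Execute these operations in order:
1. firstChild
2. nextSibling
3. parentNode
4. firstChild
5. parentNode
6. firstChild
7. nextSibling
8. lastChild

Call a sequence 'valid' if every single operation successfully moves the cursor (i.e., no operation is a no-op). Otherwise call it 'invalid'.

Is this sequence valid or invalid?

After 1 (firstChild): table
After 2 (nextSibling): h3
After 3 (parentNode): footer
After 4 (firstChild): table
After 5 (parentNode): footer
After 6 (firstChild): table
After 7 (nextSibling): h3
After 8 (lastChild): div

Answer: valid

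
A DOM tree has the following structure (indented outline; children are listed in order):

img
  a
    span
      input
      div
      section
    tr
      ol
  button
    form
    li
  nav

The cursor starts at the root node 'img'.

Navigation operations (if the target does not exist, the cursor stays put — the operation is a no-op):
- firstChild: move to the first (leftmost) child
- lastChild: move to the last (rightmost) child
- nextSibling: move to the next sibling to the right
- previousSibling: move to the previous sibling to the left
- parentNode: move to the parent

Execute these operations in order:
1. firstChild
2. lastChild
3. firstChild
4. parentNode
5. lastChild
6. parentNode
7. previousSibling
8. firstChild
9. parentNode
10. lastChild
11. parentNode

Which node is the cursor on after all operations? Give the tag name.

Answer: span

Derivation:
After 1 (firstChild): a
After 2 (lastChild): tr
After 3 (firstChild): ol
After 4 (parentNode): tr
After 5 (lastChild): ol
After 6 (parentNode): tr
After 7 (previousSibling): span
After 8 (firstChild): input
After 9 (parentNode): span
After 10 (lastChild): section
After 11 (parentNode): span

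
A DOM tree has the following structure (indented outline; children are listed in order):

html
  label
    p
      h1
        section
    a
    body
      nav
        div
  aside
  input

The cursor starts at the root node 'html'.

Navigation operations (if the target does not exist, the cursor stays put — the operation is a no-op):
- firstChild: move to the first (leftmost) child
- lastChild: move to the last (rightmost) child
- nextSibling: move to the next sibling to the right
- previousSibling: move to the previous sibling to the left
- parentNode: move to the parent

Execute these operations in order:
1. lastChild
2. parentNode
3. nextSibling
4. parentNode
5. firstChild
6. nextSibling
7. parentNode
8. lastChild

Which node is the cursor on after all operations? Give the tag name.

Answer: input

Derivation:
After 1 (lastChild): input
After 2 (parentNode): html
After 3 (nextSibling): html (no-op, stayed)
After 4 (parentNode): html (no-op, stayed)
After 5 (firstChild): label
After 6 (nextSibling): aside
After 7 (parentNode): html
After 8 (lastChild): input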